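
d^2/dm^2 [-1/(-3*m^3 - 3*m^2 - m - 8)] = 2*(-3*(3*m + 1)*(3*m^3 + 3*m^2 + m + 8) + (9*m^2 + 6*m + 1)^2)/(3*m^3 + 3*m^2 + m + 8)^3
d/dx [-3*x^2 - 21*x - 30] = -6*x - 21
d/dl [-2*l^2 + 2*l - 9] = 2 - 4*l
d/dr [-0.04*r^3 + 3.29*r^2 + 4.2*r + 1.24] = -0.12*r^2 + 6.58*r + 4.2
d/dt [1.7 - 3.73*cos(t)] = 3.73*sin(t)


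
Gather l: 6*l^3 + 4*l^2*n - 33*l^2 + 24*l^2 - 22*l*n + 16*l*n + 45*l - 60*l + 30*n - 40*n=6*l^3 + l^2*(4*n - 9) + l*(-6*n - 15) - 10*n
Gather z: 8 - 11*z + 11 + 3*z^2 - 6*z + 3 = 3*z^2 - 17*z + 22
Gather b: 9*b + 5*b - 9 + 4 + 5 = 14*b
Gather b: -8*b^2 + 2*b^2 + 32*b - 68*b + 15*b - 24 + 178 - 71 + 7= -6*b^2 - 21*b + 90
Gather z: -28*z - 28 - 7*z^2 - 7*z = -7*z^2 - 35*z - 28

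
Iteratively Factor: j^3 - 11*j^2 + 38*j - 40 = (j - 5)*(j^2 - 6*j + 8) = (j - 5)*(j - 4)*(j - 2)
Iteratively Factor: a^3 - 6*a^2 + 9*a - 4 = (a - 1)*(a^2 - 5*a + 4) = (a - 4)*(a - 1)*(a - 1)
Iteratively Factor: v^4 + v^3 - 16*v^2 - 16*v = (v + 1)*(v^3 - 16*v) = (v - 4)*(v + 1)*(v^2 + 4*v) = v*(v - 4)*(v + 1)*(v + 4)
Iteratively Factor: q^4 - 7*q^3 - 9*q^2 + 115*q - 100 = (q - 5)*(q^3 - 2*q^2 - 19*q + 20) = (q - 5)^2*(q^2 + 3*q - 4) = (q - 5)^2*(q - 1)*(q + 4)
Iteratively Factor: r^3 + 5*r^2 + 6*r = (r + 3)*(r^2 + 2*r) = r*(r + 3)*(r + 2)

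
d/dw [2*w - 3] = 2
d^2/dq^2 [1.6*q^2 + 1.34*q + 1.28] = 3.20000000000000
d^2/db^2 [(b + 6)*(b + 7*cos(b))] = -7*(b + 6)*cos(b) - 14*sin(b) + 2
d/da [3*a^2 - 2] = 6*a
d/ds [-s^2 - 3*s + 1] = -2*s - 3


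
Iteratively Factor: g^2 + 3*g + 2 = (g + 1)*(g + 2)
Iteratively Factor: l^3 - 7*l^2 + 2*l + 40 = (l + 2)*(l^2 - 9*l + 20) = (l - 5)*(l + 2)*(l - 4)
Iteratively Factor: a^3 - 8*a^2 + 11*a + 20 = (a - 4)*(a^2 - 4*a - 5) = (a - 5)*(a - 4)*(a + 1)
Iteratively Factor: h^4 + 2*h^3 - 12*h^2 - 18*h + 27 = (h + 3)*(h^3 - h^2 - 9*h + 9) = (h - 3)*(h + 3)*(h^2 + 2*h - 3) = (h - 3)*(h + 3)^2*(h - 1)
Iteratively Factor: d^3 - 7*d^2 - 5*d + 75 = (d - 5)*(d^2 - 2*d - 15) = (d - 5)^2*(d + 3)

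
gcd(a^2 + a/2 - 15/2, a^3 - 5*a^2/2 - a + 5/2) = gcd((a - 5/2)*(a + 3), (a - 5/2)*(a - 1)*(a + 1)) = a - 5/2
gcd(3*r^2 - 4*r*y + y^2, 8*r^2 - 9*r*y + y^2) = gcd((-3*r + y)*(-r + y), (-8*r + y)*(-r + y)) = -r + y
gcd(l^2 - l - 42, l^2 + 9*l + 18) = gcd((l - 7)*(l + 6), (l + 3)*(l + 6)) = l + 6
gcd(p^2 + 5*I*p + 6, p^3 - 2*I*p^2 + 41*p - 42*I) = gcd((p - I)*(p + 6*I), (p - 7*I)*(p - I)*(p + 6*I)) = p^2 + 5*I*p + 6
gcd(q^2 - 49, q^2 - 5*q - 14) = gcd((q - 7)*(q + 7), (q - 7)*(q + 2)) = q - 7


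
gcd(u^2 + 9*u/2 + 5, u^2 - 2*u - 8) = u + 2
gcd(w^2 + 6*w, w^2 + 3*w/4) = w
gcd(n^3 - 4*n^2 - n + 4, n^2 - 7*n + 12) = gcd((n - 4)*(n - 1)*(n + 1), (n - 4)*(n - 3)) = n - 4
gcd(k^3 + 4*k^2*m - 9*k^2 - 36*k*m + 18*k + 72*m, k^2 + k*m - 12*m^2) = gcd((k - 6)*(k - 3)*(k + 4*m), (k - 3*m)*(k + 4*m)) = k + 4*m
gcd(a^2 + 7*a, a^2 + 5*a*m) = a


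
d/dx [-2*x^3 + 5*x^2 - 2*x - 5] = -6*x^2 + 10*x - 2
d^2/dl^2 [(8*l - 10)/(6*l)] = -10/(3*l^3)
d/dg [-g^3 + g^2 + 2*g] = -3*g^2 + 2*g + 2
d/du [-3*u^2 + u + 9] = 1 - 6*u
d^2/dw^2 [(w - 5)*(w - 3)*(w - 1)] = 6*w - 18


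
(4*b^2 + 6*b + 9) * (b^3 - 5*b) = 4*b^5 + 6*b^4 - 11*b^3 - 30*b^2 - 45*b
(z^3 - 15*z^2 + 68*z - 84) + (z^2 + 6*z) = z^3 - 14*z^2 + 74*z - 84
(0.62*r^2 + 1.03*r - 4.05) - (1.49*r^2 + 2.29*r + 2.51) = -0.87*r^2 - 1.26*r - 6.56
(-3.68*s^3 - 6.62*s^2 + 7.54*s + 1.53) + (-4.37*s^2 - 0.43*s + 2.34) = -3.68*s^3 - 10.99*s^2 + 7.11*s + 3.87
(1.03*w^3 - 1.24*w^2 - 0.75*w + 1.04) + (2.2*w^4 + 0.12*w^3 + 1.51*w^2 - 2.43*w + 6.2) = 2.2*w^4 + 1.15*w^3 + 0.27*w^2 - 3.18*w + 7.24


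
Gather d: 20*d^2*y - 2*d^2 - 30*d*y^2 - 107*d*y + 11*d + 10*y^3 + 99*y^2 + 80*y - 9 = d^2*(20*y - 2) + d*(-30*y^2 - 107*y + 11) + 10*y^3 + 99*y^2 + 80*y - 9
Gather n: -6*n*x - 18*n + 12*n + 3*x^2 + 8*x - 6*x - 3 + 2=n*(-6*x - 6) + 3*x^2 + 2*x - 1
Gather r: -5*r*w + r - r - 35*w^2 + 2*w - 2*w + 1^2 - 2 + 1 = -5*r*w - 35*w^2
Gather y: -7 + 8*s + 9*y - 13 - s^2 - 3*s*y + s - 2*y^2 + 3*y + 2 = -s^2 + 9*s - 2*y^2 + y*(12 - 3*s) - 18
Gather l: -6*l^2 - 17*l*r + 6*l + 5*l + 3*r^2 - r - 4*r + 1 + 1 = -6*l^2 + l*(11 - 17*r) + 3*r^2 - 5*r + 2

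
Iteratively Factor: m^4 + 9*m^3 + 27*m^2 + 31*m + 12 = (m + 1)*(m^3 + 8*m^2 + 19*m + 12) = (m + 1)^2*(m^2 + 7*m + 12) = (m + 1)^2*(m + 4)*(m + 3)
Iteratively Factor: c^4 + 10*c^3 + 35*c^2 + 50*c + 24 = (c + 4)*(c^3 + 6*c^2 + 11*c + 6) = (c + 3)*(c + 4)*(c^2 + 3*c + 2) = (c + 1)*(c + 3)*(c + 4)*(c + 2)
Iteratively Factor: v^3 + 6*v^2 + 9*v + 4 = (v + 1)*(v^2 + 5*v + 4) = (v + 1)*(v + 4)*(v + 1)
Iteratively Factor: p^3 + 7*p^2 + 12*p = (p + 4)*(p^2 + 3*p) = p*(p + 4)*(p + 3)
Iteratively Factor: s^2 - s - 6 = (s - 3)*(s + 2)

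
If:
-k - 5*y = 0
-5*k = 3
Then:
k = -3/5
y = 3/25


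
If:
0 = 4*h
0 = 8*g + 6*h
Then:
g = 0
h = 0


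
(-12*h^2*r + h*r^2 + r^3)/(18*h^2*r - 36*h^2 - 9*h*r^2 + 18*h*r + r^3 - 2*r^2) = r*(4*h + r)/(-6*h*r + 12*h + r^2 - 2*r)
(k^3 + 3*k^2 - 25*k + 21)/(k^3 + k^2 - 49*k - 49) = (k^2 - 4*k + 3)/(k^2 - 6*k - 7)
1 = 1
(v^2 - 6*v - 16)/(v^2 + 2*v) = (v - 8)/v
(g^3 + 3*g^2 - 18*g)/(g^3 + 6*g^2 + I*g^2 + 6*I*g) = (g - 3)/(g + I)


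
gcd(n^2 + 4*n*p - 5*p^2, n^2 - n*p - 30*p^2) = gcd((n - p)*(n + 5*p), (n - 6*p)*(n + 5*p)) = n + 5*p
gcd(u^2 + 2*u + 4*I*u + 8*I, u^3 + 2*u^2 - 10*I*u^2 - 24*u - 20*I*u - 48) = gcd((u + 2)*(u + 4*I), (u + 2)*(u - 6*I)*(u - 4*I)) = u + 2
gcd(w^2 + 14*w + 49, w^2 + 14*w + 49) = w^2 + 14*w + 49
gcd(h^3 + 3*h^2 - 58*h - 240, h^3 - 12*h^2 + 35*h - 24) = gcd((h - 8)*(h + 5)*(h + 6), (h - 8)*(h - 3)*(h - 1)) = h - 8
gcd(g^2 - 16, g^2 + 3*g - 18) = 1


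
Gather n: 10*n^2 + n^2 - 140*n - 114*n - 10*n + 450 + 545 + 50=11*n^2 - 264*n + 1045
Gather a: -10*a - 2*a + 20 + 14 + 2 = 36 - 12*a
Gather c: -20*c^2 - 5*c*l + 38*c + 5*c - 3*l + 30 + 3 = -20*c^2 + c*(43 - 5*l) - 3*l + 33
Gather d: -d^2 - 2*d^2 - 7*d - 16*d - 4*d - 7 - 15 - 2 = -3*d^2 - 27*d - 24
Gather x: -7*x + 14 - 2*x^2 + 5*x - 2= -2*x^2 - 2*x + 12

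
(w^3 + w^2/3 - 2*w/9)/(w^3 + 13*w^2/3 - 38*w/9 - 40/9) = w*(3*w - 1)/(3*w^2 + 11*w - 20)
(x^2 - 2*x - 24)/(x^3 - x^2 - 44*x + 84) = (x + 4)/(x^2 + 5*x - 14)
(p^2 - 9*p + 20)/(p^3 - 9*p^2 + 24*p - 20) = (p - 4)/(p^2 - 4*p + 4)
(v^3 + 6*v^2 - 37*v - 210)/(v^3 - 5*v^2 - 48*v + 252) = (v + 5)/(v - 6)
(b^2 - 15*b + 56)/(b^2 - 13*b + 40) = (b - 7)/(b - 5)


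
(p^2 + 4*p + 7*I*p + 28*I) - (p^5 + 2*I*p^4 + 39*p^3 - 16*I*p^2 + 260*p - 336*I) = -p^5 - 2*I*p^4 - 39*p^3 + p^2 + 16*I*p^2 - 256*p + 7*I*p + 364*I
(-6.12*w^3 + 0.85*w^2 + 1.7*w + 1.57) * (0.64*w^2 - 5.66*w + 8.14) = -3.9168*w^5 + 35.1832*w^4 - 53.5398*w^3 - 1.6982*w^2 + 4.9518*w + 12.7798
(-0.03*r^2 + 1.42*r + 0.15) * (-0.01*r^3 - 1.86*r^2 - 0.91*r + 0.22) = 0.0003*r^5 + 0.0416*r^4 - 2.6154*r^3 - 1.5778*r^2 + 0.1759*r + 0.033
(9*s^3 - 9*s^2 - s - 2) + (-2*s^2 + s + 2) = 9*s^3 - 11*s^2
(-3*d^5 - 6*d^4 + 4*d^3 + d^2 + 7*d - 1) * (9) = -27*d^5 - 54*d^4 + 36*d^3 + 9*d^2 + 63*d - 9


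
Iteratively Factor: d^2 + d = (d)*(d + 1)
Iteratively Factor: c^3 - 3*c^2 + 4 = (c - 2)*(c^2 - c - 2) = (c - 2)^2*(c + 1)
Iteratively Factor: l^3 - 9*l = (l - 3)*(l^2 + 3*l) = (l - 3)*(l + 3)*(l)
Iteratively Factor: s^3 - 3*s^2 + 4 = (s + 1)*(s^2 - 4*s + 4) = (s - 2)*(s + 1)*(s - 2)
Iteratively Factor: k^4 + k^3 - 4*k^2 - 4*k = (k - 2)*(k^3 + 3*k^2 + 2*k) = (k - 2)*(k + 2)*(k^2 + k) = (k - 2)*(k + 1)*(k + 2)*(k)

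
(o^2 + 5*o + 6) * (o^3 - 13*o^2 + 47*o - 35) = o^5 - 8*o^4 - 12*o^3 + 122*o^2 + 107*o - 210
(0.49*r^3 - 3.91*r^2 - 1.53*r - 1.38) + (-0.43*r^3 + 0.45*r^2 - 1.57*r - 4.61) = 0.06*r^3 - 3.46*r^2 - 3.1*r - 5.99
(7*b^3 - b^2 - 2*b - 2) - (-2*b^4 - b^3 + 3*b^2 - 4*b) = 2*b^4 + 8*b^3 - 4*b^2 + 2*b - 2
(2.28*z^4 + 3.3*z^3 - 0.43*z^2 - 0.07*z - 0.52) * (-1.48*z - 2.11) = -3.3744*z^5 - 9.6948*z^4 - 6.3266*z^3 + 1.0109*z^2 + 0.9173*z + 1.0972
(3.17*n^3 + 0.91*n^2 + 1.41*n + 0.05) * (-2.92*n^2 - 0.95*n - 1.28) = -9.2564*n^5 - 5.6687*n^4 - 9.0393*n^3 - 2.6503*n^2 - 1.8523*n - 0.064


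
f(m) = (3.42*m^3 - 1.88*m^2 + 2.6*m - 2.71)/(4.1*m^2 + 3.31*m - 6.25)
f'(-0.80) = -2.58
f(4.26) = 2.90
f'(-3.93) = 0.27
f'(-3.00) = -0.81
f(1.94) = 1.30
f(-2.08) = -10.22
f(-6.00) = -6.79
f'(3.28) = 0.71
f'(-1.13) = -7.62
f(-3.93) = -5.66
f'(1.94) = 0.58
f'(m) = (-8.2*m - 3.31)*(3.42*m^3 - 1.88*m^2 + 2.6*m - 2.71)/(4.1*m^2 + 3.31*m - 6.25)^2 + (10.26*m^2 - 3.76*m + 2.6)/(4.1*m^2 + 3.31*m - 6.25)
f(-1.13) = 2.73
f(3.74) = 2.51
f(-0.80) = 1.23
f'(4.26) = 0.75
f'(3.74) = 0.73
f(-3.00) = -5.78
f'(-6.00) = 0.68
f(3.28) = 2.18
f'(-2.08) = -18.60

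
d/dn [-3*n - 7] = -3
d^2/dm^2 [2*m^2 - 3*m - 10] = 4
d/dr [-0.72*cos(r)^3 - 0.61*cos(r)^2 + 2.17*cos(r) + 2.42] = (2.16*cos(r)^2 + 1.22*cos(r) - 2.17)*sin(r)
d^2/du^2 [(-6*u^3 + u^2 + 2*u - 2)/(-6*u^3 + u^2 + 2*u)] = 4*(216*u^4 - 48*u^3 - 33*u^2 + 6*u + 4)/(u^3*(216*u^6 - 108*u^5 - 198*u^4 + 71*u^3 + 66*u^2 - 12*u - 8))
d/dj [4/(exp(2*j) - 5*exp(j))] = 4*(5 - 2*exp(j))*exp(-j)/(exp(j) - 5)^2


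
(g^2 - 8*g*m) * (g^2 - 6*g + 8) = g^4 - 8*g^3*m - 6*g^3 + 48*g^2*m + 8*g^2 - 64*g*m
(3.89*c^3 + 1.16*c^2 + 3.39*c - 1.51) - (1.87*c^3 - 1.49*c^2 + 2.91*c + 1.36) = 2.02*c^3 + 2.65*c^2 + 0.48*c - 2.87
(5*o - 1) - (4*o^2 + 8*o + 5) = -4*o^2 - 3*o - 6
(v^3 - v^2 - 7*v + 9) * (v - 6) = v^4 - 7*v^3 - v^2 + 51*v - 54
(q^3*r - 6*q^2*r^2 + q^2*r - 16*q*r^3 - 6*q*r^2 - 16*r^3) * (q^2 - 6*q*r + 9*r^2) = q^5*r - 12*q^4*r^2 + q^4*r + 29*q^3*r^3 - 12*q^3*r^2 + 42*q^2*r^4 + 29*q^2*r^3 - 144*q*r^5 + 42*q*r^4 - 144*r^5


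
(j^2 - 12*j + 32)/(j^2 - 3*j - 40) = (j - 4)/(j + 5)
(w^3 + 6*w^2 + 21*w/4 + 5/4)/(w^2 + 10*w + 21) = (4*w^3 + 24*w^2 + 21*w + 5)/(4*(w^2 + 10*w + 21))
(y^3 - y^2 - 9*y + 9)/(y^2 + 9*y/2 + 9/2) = 2*(y^2 - 4*y + 3)/(2*y + 3)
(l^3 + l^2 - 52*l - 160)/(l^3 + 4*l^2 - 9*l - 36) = (l^2 - 3*l - 40)/(l^2 - 9)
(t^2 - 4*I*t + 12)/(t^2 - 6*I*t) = (t + 2*I)/t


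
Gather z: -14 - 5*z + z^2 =z^2 - 5*z - 14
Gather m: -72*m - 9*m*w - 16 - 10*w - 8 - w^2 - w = m*(-9*w - 72) - w^2 - 11*w - 24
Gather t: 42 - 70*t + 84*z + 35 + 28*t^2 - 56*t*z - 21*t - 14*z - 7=28*t^2 + t*(-56*z - 91) + 70*z + 70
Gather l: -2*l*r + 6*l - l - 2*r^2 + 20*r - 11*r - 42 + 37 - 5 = l*(5 - 2*r) - 2*r^2 + 9*r - 10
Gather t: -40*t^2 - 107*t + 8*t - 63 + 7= -40*t^2 - 99*t - 56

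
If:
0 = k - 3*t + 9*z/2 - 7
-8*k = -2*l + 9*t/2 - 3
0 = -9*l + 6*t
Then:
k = 187/163 - 171*z/326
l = 144*z/163 - 212/163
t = 216*z/163 - 318/163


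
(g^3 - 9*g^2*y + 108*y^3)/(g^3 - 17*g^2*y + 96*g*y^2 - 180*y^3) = (-g - 3*y)/(-g + 5*y)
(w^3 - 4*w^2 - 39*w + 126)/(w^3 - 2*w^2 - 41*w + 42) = (w - 3)/(w - 1)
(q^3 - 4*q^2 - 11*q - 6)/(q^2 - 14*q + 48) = (q^2 + 2*q + 1)/(q - 8)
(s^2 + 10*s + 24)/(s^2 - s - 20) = (s + 6)/(s - 5)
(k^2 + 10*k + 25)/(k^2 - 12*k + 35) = (k^2 + 10*k + 25)/(k^2 - 12*k + 35)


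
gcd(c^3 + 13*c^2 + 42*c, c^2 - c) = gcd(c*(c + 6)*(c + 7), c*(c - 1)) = c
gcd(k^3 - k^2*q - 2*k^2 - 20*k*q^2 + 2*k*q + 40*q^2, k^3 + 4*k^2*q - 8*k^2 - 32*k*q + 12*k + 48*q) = k^2 + 4*k*q - 2*k - 8*q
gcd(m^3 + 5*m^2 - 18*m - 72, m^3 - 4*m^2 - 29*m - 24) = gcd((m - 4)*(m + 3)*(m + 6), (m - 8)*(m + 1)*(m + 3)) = m + 3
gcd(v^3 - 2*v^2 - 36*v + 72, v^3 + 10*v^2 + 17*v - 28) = 1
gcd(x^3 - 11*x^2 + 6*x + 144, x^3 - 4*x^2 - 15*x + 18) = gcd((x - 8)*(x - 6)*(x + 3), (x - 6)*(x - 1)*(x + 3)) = x^2 - 3*x - 18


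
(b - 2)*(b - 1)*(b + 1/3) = b^3 - 8*b^2/3 + b + 2/3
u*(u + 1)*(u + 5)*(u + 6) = u^4 + 12*u^3 + 41*u^2 + 30*u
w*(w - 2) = w^2 - 2*w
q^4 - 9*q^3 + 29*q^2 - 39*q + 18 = (q - 3)^2*(q - 2)*(q - 1)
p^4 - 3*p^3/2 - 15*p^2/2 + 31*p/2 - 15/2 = (p - 5/2)*(p - 1)^2*(p + 3)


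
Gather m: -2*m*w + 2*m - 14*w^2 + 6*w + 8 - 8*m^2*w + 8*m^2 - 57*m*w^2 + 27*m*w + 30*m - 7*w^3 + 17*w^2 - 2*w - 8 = m^2*(8 - 8*w) + m*(-57*w^2 + 25*w + 32) - 7*w^3 + 3*w^2 + 4*w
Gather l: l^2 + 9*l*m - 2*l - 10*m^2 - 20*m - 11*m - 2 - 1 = l^2 + l*(9*m - 2) - 10*m^2 - 31*m - 3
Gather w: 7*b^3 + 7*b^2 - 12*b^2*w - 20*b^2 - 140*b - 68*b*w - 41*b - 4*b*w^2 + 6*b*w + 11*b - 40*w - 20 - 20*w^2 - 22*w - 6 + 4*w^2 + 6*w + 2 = 7*b^3 - 13*b^2 - 170*b + w^2*(-4*b - 16) + w*(-12*b^2 - 62*b - 56) - 24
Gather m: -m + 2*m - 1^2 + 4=m + 3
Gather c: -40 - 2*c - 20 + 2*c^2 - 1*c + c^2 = 3*c^2 - 3*c - 60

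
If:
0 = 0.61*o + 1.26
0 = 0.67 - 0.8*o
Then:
No Solution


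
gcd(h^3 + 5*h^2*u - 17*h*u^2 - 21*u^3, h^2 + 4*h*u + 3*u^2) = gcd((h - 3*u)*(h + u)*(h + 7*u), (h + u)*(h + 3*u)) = h + u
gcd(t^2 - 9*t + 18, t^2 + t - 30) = 1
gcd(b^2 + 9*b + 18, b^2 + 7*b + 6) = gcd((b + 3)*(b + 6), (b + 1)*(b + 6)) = b + 6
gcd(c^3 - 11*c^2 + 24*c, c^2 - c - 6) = c - 3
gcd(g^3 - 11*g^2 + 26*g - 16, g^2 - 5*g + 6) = g - 2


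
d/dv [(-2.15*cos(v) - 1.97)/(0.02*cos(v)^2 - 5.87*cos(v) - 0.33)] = (-0.043*cos(v)^2 - 0.0787999999999993*cos(v) + 10.8544)*sin(v)/(0.0004*cos(v)^4 - 0.2348*cos(v)^3 + 34.4437*cos(v)^2 + 3.8742*cos(v) + 0.1089)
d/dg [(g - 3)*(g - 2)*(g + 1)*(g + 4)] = 4*g^3 - 30*g + 10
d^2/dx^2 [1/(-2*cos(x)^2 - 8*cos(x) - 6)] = (4*sin(x)^4 - 6*sin(x)^2 - 27*cos(x) + 3*cos(3*x) - 24)/(2*(cos(x) + 1)^3*(cos(x) + 3)^3)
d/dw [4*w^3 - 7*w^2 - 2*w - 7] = 12*w^2 - 14*w - 2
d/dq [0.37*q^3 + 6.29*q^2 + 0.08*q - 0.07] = 1.11*q^2 + 12.58*q + 0.08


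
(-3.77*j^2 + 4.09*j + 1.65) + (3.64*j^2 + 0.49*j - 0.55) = -0.13*j^2 + 4.58*j + 1.1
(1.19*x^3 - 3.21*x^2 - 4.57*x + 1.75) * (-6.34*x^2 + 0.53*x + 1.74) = -7.5446*x^5 + 20.9821*x^4 + 29.3431*x^3 - 19.1025*x^2 - 7.0243*x + 3.045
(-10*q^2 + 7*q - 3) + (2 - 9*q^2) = -19*q^2 + 7*q - 1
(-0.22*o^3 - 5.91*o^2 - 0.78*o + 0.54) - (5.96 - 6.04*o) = -0.22*o^3 - 5.91*o^2 + 5.26*o - 5.42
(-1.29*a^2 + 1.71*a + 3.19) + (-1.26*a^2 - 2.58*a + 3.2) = -2.55*a^2 - 0.87*a + 6.39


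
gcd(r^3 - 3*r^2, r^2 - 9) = r - 3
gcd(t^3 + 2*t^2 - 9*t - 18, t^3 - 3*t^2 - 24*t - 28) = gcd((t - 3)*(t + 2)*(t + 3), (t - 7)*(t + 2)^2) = t + 2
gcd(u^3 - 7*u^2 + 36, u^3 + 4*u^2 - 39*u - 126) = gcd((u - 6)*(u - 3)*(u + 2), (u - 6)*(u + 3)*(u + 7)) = u - 6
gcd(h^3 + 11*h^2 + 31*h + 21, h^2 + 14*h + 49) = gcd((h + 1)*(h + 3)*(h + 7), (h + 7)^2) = h + 7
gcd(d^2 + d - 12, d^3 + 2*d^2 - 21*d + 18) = d - 3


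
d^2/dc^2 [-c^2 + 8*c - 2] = -2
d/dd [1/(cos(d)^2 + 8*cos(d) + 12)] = 2*(cos(d) + 4)*sin(d)/(cos(d)^2 + 8*cos(d) + 12)^2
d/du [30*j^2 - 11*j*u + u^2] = -11*j + 2*u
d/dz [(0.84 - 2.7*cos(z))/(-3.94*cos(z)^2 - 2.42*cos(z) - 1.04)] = (10.638*cos(z)^2 - 6.6192*cos(z) - 4.8408)*sin(z)/(15.5236*cos(z)^4 + 19.0696*cos(z)^3 + 14.0516*cos(z)^2 + 5.0336*cos(z) + 1.0816)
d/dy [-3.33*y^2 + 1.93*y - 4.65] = 1.93 - 6.66*y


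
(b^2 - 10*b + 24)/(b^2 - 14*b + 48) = (b - 4)/(b - 8)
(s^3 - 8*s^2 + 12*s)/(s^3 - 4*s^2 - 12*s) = (s - 2)/(s + 2)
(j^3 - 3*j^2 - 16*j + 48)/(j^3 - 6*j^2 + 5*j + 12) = (j + 4)/(j + 1)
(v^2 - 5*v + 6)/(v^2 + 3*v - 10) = (v - 3)/(v + 5)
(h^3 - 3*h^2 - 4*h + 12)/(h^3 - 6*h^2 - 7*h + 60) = (h^3 - 3*h^2 - 4*h + 12)/(h^3 - 6*h^2 - 7*h + 60)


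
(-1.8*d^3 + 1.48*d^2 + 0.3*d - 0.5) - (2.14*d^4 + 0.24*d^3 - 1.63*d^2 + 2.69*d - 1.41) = -2.14*d^4 - 2.04*d^3 + 3.11*d^2 - 2.39*d + 0.91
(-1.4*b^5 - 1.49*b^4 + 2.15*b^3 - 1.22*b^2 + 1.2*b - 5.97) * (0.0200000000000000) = -0.028*b^5 - 0.0298*b^4 + 0.043*b^3 - 0.0244*b^2 + 0.024*b - 0.1194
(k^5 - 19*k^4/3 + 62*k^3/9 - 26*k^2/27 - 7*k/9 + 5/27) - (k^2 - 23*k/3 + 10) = k^5 - 19*k^4/3 + 62*k^3/9 - 53*k^2/27 + 62*k/9 - 265/27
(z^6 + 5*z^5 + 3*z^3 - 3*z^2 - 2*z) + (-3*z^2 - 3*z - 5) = z^6 + 5*z^5 + 3*z^3 - 6*z^2 - 5*z - 5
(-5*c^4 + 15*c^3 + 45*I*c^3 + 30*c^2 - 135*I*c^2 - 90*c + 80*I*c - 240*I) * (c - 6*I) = -5*c^5 + 15*c^4 + 75*I*c^4 + 300*c^3 - 225*I*c^3 - 900*c^2 - 100*I*c^2 + 480*c + 300*I*c - 1440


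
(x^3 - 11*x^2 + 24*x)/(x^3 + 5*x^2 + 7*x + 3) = x*(x^2 - 11*x + 24)/(x^3 + 5*x^2 + 7*x + 3)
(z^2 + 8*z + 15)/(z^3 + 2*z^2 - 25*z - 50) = (z + 3)/(z^2 - 3*z - 10)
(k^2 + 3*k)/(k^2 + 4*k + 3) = k/(k + 1)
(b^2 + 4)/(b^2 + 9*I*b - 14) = (b - 2*I)/(b + 7*I)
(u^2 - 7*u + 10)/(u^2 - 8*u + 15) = (u - 2)/(u - 3)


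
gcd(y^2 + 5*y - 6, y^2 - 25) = 1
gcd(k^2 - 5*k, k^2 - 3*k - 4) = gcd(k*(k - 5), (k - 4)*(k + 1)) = 1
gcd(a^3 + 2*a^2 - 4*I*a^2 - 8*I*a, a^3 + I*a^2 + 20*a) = a^2 - 4*I*a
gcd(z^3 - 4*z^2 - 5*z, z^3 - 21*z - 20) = z^2 - 4*z - 5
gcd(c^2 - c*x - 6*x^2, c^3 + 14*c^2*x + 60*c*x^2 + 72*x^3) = c + 2*x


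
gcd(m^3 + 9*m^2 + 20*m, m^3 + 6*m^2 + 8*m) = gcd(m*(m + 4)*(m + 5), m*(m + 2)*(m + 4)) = m^2 + 4*m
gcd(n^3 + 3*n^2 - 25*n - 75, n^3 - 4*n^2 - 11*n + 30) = n^2 - 2*n - 15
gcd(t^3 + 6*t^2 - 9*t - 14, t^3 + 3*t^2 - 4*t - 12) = t - 2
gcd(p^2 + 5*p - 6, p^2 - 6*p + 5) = p - 1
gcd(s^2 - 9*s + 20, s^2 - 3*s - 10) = s - 5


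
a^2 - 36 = (a - 6)*(a + 6)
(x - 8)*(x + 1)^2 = x^3 - 6*x^2 - 15*x - 8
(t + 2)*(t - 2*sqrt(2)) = t^2 - 2*sqrt(2)*t + 2*t - 4*sqrt(2)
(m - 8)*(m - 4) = m^2 - 12*m + 32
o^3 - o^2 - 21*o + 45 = (o - 3)^2*(o + 5)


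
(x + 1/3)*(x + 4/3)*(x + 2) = x^3 + 11*x^2/3 + 34*x/9 + 8/9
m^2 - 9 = (m - 3)*(m + 3)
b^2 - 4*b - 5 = (b - 5)*(b + 1)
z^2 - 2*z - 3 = (z - 3)*(z + 1)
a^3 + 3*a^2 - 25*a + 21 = (a - 3)*(a - 1)*(a + 7)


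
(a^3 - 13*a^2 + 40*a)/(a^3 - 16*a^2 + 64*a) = (a - 5)/(a - 8)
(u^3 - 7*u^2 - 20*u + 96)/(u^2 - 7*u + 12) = (u^2 - 4*u - 32)/(u - 4)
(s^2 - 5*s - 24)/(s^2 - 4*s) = (s^2 - 5*s - 24)/(s*(s - 4))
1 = 1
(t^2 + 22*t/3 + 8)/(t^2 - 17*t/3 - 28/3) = (t + 6)/(t - 7)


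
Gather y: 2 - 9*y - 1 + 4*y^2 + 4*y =4*y^2 - 5*y + 1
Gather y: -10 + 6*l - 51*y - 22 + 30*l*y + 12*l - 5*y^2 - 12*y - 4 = 18*l - 5*y^2 + y*(30*l - 63) - 36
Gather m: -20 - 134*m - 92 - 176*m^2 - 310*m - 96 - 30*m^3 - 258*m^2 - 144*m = -30*m^3 - 434*m^2 - 588*m - 208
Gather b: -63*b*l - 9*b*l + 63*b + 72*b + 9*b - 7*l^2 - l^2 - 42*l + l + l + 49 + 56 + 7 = b*(144 - 72*l) - 8*l^2 - 40*l + 112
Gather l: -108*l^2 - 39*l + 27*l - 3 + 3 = -108*l^2 - 12*l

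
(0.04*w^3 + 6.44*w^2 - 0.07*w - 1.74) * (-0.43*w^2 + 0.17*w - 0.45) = -0.0172*w^5 - 2.7624*w^4 + 1.1069*w^3 - 2.1617*w^2 - 0.2643*w + 0.783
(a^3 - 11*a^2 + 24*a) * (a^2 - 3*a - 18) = a^5 - 14*a^4 + 39*a^3 + 126*a^2 - 432*a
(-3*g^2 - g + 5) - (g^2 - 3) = -4*g^2 - g + 8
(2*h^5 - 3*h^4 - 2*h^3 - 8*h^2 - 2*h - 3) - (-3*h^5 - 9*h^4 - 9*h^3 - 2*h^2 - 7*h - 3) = 5*h^5 + 6*h^4 + 7*h^3 - 6*h^2 + 5*h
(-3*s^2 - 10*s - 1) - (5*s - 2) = -3*s^2 - 15*s + 1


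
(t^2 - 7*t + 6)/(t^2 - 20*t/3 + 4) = 3*(t - 1)/(3*t - 2)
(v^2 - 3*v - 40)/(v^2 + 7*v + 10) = (v - 8)/(v + 2)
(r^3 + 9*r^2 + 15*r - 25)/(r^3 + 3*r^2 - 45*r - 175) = (r - 1)/(r - 7)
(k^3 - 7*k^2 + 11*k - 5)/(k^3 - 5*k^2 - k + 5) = (k - 1)/(k + 1)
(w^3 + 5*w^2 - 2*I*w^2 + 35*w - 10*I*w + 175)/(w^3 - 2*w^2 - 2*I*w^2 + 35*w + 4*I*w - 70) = (w + 5)/(w - 2)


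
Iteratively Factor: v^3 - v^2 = (v)*(v^2 - v) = v*(v - 1)*(v)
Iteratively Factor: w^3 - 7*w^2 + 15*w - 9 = (w - 3)*(w^2 - 4*w + 3) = (w - 3)^2*(w - 1)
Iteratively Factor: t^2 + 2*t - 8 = (t + 4)*(t - 2)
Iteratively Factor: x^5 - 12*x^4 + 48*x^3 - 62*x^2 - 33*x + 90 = (x - 2)*(x^4 - 10*x^3 + 28*x^2 - 6*x - 45) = (x - 5)*(x - 2)*(x^3 - 5*x^2 + 3*x + 9) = (x - 5)*(x - 2)*(x + 1)*(x^2 - 6*x + 9) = (x - 5)*(x - 3)*(x - 2)*(x + 1)*(x - 3)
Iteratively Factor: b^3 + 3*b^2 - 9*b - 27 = (b + 3)*(b^2 - 9) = (b - 3)*(b + 3)*(b + 3)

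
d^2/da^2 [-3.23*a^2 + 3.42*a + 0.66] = -6.46000000000000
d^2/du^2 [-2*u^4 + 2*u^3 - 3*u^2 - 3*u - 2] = -24*u^2 + 12*u - 6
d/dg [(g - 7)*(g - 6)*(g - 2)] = 3*g^2 - 30*g + 68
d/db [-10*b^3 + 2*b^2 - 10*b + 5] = -30*b^2 + 4*b - 10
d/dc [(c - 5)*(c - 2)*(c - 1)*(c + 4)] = 4*c^3 - 12*c^2 - 30*c + 58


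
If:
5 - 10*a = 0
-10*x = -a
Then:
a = 1/2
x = 1/20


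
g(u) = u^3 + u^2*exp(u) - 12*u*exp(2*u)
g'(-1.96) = 12.21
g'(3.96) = -293264.45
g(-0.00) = 0.00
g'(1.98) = -3053.42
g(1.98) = -1210.23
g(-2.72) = -19.49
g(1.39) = -258.42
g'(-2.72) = 22.56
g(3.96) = -129879.45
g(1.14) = -128.20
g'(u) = u^2*exp(u) + 3*u^2 - 24*u*exp(2*u) + 2*u*exp(u) - 12*exp(2*u)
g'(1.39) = -706.44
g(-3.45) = -40.64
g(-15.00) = -3375.00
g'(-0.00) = -12.00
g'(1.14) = -369.72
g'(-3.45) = 35.94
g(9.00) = -7090619588.03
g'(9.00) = -14969670515.00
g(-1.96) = -6.52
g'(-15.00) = 675.00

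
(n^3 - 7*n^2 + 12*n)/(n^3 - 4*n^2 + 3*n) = (n - 4)/(n - 1)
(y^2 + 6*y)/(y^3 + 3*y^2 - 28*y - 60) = y/(y^2 - 3*y - 10)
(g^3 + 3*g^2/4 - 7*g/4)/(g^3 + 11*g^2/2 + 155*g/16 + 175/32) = 8*g*(g - 1)/(8*g^2 + 30*g + 25)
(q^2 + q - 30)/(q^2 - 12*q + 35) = (q + 6)/(q - 7)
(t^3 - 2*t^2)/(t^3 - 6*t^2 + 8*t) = t/(t - 4)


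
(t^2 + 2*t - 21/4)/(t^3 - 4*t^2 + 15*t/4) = (2*t + 7)/(t*(2*t - 5))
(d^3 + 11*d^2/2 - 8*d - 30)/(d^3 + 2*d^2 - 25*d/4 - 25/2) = 2*(d + 6)/(2*d + 5)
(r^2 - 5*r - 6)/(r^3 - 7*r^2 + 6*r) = (r + 1)/(r*(r - 1))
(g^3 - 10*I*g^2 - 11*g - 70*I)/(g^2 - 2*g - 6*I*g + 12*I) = (g^3 - 10*I*g^2 - 11*g - 70*I)/(g^2 - 2*g - 6*I*g + 12*I)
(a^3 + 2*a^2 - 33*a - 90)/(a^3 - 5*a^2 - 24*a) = (a^2 - a - 30)/(a*(a - 8))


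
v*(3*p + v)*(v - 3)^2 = 3*p*v^3 - 18*p*v^2 + 27*p*v + v^4 - 6*v^3 + 9*v^2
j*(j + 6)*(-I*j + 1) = -I*j^3 + j^2 - 6*I*j^2 + 6*j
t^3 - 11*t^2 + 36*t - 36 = (t - 6)*(t - 3)*(t - 2)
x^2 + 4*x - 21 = (x - 3)*(x + 7)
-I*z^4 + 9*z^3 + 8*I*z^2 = z^2*(z + 8*I)*(-I*z + 1)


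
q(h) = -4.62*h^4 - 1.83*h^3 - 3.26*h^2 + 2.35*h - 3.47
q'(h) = -18.48*h^3 - 5.49*h^2 - 6.52*h + 2.35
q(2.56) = -247.95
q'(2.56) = -360.36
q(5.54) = -4753.58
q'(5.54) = -3344.45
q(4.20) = -1624.29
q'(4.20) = -1491.02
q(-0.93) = -10.46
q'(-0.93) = 18.53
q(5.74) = -5458.69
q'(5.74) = -3710.88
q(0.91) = -8.58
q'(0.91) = -22.06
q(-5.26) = -3376.30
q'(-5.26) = 2574.17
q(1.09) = -13.67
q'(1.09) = -35.21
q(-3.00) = -364.67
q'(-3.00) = 471.46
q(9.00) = -31892.27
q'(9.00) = -13972.94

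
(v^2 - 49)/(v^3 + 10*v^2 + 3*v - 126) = (v - 7)/(v^2 + 3*v - 18)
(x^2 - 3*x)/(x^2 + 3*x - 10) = x*(x - 3)/(x^2 + 3*x - 10)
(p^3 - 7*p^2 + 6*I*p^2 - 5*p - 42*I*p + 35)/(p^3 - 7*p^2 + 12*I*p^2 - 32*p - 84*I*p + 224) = (p^2 + 6*I*p - 5)/(p^2 + 12*I*p - 32)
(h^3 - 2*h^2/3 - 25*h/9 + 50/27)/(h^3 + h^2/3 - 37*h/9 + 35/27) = (9*h^2 + 9*h - 10)/(9*h^2 + 18*h - 7)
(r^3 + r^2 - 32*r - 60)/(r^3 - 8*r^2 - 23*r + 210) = (r + 2)/(r - 7)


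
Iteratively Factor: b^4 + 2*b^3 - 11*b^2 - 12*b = (b + 1)*(b^3 + b^2 - 12*b) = (b - 3)*(b + 1)*(b^2 + 4*b) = b*(b - 3)*(b + 1)*(b + 4)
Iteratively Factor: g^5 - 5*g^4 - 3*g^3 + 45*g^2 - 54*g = (g + 3)*(g^4 - 8*g^3 + 21*g^2 - 18*g) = (g - 3)*(g + 3)*(g^3 - 5*g^2 + 6*g) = (g - 3)*(g - 2)*(g + 3)*(g^2 - 3*g) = (g - 3)^2*(g - 2)*(g + 3)*(g)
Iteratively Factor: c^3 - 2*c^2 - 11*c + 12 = (c - 1)*(c^2 - c - 12) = (c - 4)*(c - 1)*(c + 3)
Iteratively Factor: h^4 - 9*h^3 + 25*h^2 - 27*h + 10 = (h - 2)*(h^3 - 7*h^2 + 11*h - 5) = (h - 5)*(h - 2)*(h^2 - 2*h + 1) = (h - 5)*(h - 2)*(h - 1)*(h - 1)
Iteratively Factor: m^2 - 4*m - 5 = (m - 5)*(m + 1)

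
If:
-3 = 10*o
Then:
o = -3/10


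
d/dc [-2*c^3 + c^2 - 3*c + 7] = -6*c^2 + 2*c - 3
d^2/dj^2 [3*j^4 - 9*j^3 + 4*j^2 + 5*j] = 36*j^2 - 54*j + 8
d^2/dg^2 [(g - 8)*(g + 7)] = 2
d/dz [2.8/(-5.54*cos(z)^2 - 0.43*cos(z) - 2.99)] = -(31.024*cos(z) + 1.204)*sin(z)/(5.54*cos(z)^2 + 0.43*cos(z) + 2.99)^2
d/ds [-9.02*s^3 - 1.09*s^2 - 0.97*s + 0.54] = -27.06*s^2 - 2.18*s - 0.97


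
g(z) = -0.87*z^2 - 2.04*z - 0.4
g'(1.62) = -4.86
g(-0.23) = 0.02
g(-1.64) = 0.61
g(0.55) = -1.79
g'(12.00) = -22.92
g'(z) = -1.74*z - 2.04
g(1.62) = -5.99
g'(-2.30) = 1.96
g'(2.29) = -6.02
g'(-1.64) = 0.81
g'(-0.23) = -1.64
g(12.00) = -150.16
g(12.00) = -150.16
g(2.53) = -11.13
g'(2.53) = -6.44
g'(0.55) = -3.00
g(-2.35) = -0.41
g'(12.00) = -22.92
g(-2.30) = -0.31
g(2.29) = -9.63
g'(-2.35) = 2.05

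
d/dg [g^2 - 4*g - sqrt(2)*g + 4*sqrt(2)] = 2*g - 4 - sqrt(2)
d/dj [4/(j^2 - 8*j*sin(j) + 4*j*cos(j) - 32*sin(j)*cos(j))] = 8*(2*j*sin(j) + 4*j*cos(j) - j + 4*sin(j) - 2*cos(j) + 16*cos(2*j))/((j - 8*sin(j))^2*(j + 4*cos(j))^2)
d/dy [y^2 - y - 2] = 2*y - 1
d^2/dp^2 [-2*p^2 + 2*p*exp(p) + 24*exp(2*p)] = 2*p*exp(p) + 96*exp(2*p) + 4*exp(p) - 4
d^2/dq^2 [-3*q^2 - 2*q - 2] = -6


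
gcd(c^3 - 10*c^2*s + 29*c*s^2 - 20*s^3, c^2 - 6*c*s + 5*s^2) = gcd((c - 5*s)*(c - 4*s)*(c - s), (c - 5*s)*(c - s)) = c^2 - 6*c*s + 5*s^2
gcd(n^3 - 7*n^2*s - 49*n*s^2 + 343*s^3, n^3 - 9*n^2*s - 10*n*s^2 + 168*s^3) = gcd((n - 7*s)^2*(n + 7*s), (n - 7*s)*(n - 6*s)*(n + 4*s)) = -n + 7*s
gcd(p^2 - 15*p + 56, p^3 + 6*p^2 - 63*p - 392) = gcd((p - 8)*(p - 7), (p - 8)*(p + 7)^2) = p - 8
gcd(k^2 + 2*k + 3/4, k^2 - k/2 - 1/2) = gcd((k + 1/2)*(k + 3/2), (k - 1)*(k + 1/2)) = k + 1/2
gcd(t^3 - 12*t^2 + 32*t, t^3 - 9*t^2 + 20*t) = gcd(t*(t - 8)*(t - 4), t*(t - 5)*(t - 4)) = t^2 - 4*t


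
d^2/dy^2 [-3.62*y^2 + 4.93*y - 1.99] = -7.24000000000000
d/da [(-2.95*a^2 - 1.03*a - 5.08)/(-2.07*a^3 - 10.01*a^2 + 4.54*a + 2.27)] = (-6.1065*a^4 - 4.2642*a^3 - 55.2501*a^2 - 115.0946*a + 20.7251)/(4.2849*a^6 + 41.4414*a^5 + 81.4045*a^4 - 100.2886*a^3 - 24.8338*a^2 + 20.6116*a + 5.1529)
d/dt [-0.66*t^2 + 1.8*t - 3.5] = 1.8 - 1.32*t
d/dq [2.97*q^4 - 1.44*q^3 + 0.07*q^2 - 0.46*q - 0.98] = 11.88*q^3 - 4.32*q^2 + 0.14*q - 0.46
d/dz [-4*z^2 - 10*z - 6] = -8*z - 10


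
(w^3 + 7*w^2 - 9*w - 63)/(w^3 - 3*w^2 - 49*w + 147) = (w + 3)/(w - 7)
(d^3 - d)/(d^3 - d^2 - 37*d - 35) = d*(d - 1)/(d^2 - 2*d - 35)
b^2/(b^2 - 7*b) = b/(b - 7)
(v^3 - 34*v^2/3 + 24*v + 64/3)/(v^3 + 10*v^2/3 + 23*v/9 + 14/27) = 9*(v^2 - 12*v + 32)/(9*v^2 + 24*v + 7)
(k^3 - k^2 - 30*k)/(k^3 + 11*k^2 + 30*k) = (k - 6)/(k + 6)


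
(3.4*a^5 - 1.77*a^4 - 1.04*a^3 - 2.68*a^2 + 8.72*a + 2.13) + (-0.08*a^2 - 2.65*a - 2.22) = 3.4*a^5 - 1.77*a^4 - 1.04*a^3 - 2.76*a^2 + 6.07*a - 0.0900000000000003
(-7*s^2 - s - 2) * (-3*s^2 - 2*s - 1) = 21*s^4 + 17*s^3 + 15*s^2 + 5*s + 2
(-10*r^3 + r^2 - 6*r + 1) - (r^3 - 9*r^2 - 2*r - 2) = -11*r^3 + 10*r^2 - 4*r + 3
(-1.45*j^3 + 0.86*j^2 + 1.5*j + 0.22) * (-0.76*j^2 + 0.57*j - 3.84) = 1.102*j^5 - 1.4801*j^4 + 4.9182*j^3 - 2.6146*j^2 - 5.6346*j - 0.8448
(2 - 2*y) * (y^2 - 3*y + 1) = -2*y^3 + 8*y^2 - 8*y + 2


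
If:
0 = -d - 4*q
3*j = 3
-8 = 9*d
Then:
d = -8/9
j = 1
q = 2/9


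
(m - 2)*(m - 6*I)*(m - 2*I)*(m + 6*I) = m^4 - 2*m^3 - 2*I*m^3 + 36*m^2 + 4*I*m^2 - 72*m - 72*I*m + 144*I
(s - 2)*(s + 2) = s^2 - 4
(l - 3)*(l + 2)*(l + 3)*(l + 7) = l^4 + 9*l^3 + 5*l^2 - 81*l - 126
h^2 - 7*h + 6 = (h - 6)*(h - 1)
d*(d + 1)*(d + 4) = d^3 + 5*d^2 + 4*d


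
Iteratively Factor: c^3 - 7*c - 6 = (c + 2)*(c^2 - 2*c - 3) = (c + 1)*(c + 2)*(c - 3)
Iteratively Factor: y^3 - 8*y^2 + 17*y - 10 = (y - 1)*(y^2 - 7*y + 10) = (y - 2)*(y - 1)*(y - 5)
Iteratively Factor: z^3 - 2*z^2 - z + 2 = (z - 2)*(z^2 - 1) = (z - 2)*(z + 1)*(z - 1)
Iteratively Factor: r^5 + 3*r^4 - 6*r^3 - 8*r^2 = (r + 1)*(r^4 + 2*r^3 - 8*r^2) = r*(r + 1)*(r^3 + 2*r^2 - 8*r) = r*(r - 2)*(r + 1)*(r^2 + 4*r) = r*(r - 2)*(r + 1)*(r + 4)*(r)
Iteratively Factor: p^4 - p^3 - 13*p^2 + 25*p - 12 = (p - 3)*(p^3 + 2*p^2 - 7*p + 4) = (p - 3)*(p + 4)*(p^2 - 2*p + 1) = (p - 3)*(p - 1)*(p + 4)*(p - 1)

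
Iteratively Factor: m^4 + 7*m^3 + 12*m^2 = (m + 3)*(m^3 + 4*m^2) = m*(m + 3)*(m^2 + 4*m) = m^2*(m + 3)*(m + 4)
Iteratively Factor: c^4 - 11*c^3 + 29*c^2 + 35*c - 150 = (c - 3)*(c^3 - 8*c^2 + 5*c + 50) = (c - 5)*(c - 3)*(c^2 - 3*c - 10) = (c - 5)^2*(c - 3)*(c + 2)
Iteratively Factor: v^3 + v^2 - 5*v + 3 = (v - 1)*(v^2 + 2*v - 3) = (v - 1)*(v + 3)*(v - 1)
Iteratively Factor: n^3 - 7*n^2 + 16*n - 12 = (n - 2)*(n^2 - 5*n + 6) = (n - 3)*(n - 2)*(n - 2)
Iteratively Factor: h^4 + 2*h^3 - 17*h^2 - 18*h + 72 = (h - 2)*(h^3 + 4*h^2 - 9*h - 36) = (h - 2)*(h + 4)*(h^2 - 9) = (h - 2)*(h + 3)*(h + 4)*(h - 3)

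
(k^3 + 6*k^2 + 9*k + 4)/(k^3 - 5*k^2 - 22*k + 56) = (k^2 + 2*k + 1)/(k^2 - 9*k + 14)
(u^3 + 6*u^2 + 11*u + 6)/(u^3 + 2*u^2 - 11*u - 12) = (u^2 + 5*u + 6)/(u^2 + u - 12)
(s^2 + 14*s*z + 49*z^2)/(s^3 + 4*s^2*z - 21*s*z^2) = (-s - 7*z)/(s*(-s + 3*z))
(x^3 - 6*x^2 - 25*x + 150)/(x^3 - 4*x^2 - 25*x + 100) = (x - 6)/(x - 4)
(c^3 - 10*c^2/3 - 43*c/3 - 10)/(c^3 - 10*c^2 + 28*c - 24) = (3*c^2 + 8*c + 5)/(3*(c^2 - 4*c + 4))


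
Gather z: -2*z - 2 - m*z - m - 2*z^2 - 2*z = -m - 2*z^2 + z*(-m - 4) - 2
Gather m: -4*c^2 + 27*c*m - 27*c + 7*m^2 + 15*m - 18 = -4*c^2 - 27*c + 7*m^2 + m*(27*c + 15) - 18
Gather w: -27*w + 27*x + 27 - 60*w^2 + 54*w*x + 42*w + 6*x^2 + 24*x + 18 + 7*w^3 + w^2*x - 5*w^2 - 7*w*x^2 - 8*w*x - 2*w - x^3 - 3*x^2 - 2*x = 7*w^3 + w^2*(x - 65) + w*(-7*x^2 + 46*x + 13) - x^3 + 3*x^2 + 49*x + 45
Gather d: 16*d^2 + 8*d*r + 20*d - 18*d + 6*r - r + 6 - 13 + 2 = 16*d^2 + d*(8*r + 2) + 5*r - 5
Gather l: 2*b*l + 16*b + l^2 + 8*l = 16*b + l^2 + l*(2*b + 8)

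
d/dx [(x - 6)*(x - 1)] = 2*x - 7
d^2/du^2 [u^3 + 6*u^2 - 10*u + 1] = 6*u + 12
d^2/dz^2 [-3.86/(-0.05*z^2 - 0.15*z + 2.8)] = (-0.0193*z^2 - 0.0579*z + 3.86*(0.1*z + 0.15)*(0.2*z + 0.3) + 1.0808)/(0.05*z^2 + 0.15*z - 2.8)^3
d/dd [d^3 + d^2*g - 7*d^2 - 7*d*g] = 3*d^2 + 2*d*g - 14*d - 7*g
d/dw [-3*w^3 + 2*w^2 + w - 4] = -9*w^2 + 4*w + 1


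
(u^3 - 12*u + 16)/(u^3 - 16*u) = (u^2 - 4*u + 4)/(u*(u - 4))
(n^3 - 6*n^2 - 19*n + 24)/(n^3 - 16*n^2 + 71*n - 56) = (n + 3)/(n - 7)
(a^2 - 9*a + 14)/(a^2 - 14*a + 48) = (a^2 - 9*a + 14)/(a^2 - 14*a + 48)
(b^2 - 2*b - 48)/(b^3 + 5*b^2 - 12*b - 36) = (b - 8)/(b^2 - b - 6)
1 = 1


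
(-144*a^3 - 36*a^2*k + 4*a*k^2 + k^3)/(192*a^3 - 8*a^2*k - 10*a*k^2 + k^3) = (-6*a - k)/(8*a - k)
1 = 1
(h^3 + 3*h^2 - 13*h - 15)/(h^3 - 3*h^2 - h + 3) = (h + 5)/(h - 1)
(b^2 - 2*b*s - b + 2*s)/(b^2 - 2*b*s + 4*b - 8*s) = (b - 1)/(b + 4)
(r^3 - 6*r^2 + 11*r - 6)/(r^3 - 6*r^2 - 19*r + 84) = (r^2 - 3*r + 2)/(r^2 - 3*r - 28)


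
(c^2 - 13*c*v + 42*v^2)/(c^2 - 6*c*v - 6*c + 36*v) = (c - 7*v)/(c - 6)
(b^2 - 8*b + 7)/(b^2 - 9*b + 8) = (b - 7)/(b - 8)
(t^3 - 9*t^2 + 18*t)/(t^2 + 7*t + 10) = t*(t^2 - 9*t + 18)/(t^2 + 7*t + 10)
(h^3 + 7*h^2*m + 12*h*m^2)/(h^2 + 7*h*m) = (h^2 + 7*h*m + 12*m^2)/(h + 7*m)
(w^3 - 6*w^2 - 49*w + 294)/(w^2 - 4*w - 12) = (w^2 - 49)/(w + 2)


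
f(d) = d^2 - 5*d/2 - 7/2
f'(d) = 2*d - 5/2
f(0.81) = -4.87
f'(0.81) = -0.88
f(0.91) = -4.95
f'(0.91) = -0.68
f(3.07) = -1.75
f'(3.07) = 3.64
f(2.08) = -4.37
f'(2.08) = 1.66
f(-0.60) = -1.64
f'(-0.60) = -3.70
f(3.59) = 0.41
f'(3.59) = 4.68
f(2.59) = -3.27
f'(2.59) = 2.68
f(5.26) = 11.02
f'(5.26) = 8.02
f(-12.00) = 170.50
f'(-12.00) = -26.50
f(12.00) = 110.50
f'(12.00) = 21.50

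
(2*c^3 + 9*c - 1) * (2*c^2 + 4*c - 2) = 4*c^5 + 8*c^4 + 14*c^3 + 34*c^2 - 22*c + 2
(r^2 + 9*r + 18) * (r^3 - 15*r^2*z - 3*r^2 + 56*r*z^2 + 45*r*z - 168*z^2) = r^5 - 15*r^4*z + 6*r^4 + 56*r^3*z^2 - 90*r^3*z - 9*r^3 + 336*r^2*z^2 + 135*r^2*z - 54*r^2 - 504*r*z^2 + 810*r*z - 3024*z^2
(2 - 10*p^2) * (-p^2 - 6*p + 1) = 10*p^4 + 60*p^3 - 12*p^2 - 12*p + 2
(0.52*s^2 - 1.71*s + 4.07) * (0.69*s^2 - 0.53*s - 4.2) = 0.3588*s^4 - 1.4555*s^3 + 1.5306*s^2 + 5.0249*s - 17.094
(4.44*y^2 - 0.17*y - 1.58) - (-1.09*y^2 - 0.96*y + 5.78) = 5.53*y^2 + 0.79*y - 7.36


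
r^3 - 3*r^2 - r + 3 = (r - 3)*(r - 1)*(r + 1)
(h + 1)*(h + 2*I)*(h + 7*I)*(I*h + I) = I*h^4 - 9*h^3 + 2*I*h^3 - 18*h^2 - 13*I*h^2 - 9*h - 28*I*h - 14*I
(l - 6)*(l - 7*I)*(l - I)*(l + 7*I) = l^4 - 6*l^3 - I*l^3 + 49*l^2 + 6*I*l^2 - 294*l - 49*I*l + 294*I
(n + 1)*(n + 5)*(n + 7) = n^3 + 13*n^2 + 47*n + 35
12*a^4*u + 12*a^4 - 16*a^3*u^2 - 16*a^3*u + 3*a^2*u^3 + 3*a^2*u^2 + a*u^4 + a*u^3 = (-2*a + u)*(-a + u)*(6*a + u)*(a*u + a)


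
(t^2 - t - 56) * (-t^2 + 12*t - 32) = -t^4 + 13*t^3 + 12*t^2 - 640*t + 1792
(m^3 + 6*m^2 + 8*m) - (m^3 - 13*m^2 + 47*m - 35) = 19*m^2 - 39*m + 35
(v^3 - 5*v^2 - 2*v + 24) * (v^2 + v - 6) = v^5 - 4*v^4 - 13*v^3 + 52*v^2 + 36*v - 144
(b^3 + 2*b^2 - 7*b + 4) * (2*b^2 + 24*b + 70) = 2*b^5 + 28*b^4 + 104*b^3 - 20*b^2 - 394*b + 280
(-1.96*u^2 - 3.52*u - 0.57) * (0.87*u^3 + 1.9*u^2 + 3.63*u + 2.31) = -1.7052*u^5 - 6.7864*u^4 - 14.2987*u^3 - 18.3882*u^2 - 10.2003*u - 1.3167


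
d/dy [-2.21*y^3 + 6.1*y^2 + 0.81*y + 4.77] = -6.63*y^2 + 12.2*y + 0.81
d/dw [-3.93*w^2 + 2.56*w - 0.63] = 2.56 - 7.86*w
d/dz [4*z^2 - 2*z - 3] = 8*z - 2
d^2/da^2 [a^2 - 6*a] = 2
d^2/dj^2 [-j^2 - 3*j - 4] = -2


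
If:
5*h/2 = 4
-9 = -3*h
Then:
No Solution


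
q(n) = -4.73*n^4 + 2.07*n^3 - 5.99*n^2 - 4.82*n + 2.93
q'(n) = -18.92*n^3 + 6.21*n^2 - 11.98*n - 4.82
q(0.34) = 0.62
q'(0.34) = -8.92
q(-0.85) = -1.04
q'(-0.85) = 21.47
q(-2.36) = -192.99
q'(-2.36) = 306.73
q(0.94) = -8.87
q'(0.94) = -26.31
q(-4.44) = -2113.14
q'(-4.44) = 1826.83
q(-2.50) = -239.57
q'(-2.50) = 359.57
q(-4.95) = -3210.81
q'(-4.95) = 2501.40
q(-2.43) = -215.35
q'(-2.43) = 332.44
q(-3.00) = -475.54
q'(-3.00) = 597.85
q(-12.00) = -102460.03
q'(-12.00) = 33726.94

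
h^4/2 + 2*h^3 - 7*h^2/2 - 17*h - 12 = (h/2 + 1/2)*(h - 3)*(h + 2)*(h + 4)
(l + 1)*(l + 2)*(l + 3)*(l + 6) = l^4 + 12*l^3 + 47*l^2 + 72*l + 36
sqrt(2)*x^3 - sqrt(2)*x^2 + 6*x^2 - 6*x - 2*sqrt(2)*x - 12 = (x - 2)*(x + 3*sqrt(2))*(sqrt(2)*x + sqrt(2))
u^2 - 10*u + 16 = (u - 8)*(u - 2)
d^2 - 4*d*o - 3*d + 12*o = (d - 3)*(d - 4*o)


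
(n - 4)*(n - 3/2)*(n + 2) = n^3 - 7*n^2/2 - 5*n + 12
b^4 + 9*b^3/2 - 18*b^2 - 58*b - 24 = (b - 4)*(b + 1/2)*(b + 2)*(b + 6)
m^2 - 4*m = m*(m - 4)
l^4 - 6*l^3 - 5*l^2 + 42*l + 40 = (l - 5)*(l - 4)*(l + 1)*(l + 2)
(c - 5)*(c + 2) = c^2 - 3*c - 10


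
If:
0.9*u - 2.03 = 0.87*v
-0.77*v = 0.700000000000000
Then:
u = 1.38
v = -0.91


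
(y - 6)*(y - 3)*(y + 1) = y^3 - 8*y^2 + 9*y + 18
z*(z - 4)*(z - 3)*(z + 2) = z^4 - 5*z^3 - 2*z^2 + 24*z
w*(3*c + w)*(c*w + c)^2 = 3*c^3*w^3 + 6*c^3*w^2 + 3*c^3*w + c^2*w^4 + 2*c^2*w^3 + c^2*w^2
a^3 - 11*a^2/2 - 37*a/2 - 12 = (a - 8)*(a + 1)*(a + 3/2)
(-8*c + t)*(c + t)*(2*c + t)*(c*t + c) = -16*c^4*t - 16*c^4 - 22*c^3*t^2 - 22*c^3*t - 5*c^2*t^3 - 5*c^2*t^2 + c*t^4 + c*t^3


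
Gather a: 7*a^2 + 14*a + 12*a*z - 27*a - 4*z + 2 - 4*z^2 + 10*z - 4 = 7*a^2 + a*(12*z - 13) - 4*z^2 + 6*z - 2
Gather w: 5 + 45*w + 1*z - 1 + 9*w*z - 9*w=w*(9*z + 36) + z + 4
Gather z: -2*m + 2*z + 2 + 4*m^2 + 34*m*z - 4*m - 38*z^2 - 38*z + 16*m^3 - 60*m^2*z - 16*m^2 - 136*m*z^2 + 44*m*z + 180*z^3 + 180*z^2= 16*m^3 - 12*m^2 - 6*m + 180*z^3 + z^2*(142 - 136*m) + z*(-60*m^2 + 78*m - 36) + 2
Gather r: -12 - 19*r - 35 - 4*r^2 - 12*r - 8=-4*r^2 - 31*r - 55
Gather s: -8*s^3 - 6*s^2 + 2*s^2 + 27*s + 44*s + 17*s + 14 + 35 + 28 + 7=-8*s^3 - 4*s^2 + 88*s + 84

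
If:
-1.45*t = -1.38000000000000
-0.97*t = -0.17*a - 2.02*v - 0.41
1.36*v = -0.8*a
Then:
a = -0.50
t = 0.95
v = 0.30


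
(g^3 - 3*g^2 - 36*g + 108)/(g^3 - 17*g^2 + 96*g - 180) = (g^2 + 3*g - 18)/(g^2 - 11*g + 30)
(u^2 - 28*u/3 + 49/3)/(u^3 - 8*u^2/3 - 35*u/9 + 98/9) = 3*(u - 7)/(3*u^2 - u - 14)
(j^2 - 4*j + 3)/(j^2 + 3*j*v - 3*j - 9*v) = (j - 1)/(j + 3*v)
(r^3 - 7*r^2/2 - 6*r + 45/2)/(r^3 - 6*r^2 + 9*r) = (r + 5/2)/r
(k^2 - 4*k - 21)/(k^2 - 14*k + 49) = (k + 3)/(k - 7)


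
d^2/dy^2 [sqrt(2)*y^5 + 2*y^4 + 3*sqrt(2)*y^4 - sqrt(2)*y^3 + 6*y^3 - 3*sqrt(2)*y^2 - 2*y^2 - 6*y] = 20*sqrt(2)*y^3 + 24*y^2 + 36*sqrt(2)*y^2 - 6*sqrt(2)*y + 36*y - 6*sqrt(2) - 4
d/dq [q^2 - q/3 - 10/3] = 2*q - 1/3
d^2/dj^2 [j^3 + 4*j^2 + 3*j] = 6*j + 8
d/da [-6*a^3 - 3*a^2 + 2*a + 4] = -18*a^2 - 6*a + 2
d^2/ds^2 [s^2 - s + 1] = 2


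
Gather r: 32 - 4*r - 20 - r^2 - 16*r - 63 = -r^2 - 20*r - 51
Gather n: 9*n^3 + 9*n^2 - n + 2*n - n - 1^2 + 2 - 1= 9*n^3 + 9*n^2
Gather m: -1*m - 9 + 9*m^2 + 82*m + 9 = 9*m^2 + 81*m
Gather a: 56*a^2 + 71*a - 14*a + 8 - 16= 56*a^2 + 57*a - 8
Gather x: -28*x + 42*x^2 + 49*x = 42*x^2 + 21*x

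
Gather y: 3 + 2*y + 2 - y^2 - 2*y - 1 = 4 - y^2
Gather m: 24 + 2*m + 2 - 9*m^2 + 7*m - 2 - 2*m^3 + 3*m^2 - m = -2*m^3 - 6*m^2 + 8*m + 24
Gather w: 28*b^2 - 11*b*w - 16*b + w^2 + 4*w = 28*b^2 - 16*b + w^2 + w*(4 - 11*b)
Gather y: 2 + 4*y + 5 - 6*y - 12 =-2*y - 5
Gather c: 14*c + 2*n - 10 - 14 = 14*c + 2*n - 24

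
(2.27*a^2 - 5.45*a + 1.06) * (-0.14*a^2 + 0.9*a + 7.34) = -0.3178*a^4 + 2.806*a^3 + 11.6084*a^2 - 39.049*a + 7.7804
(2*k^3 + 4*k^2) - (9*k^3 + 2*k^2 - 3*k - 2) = -7*k^3 + 2*k^2 + 3*k + 2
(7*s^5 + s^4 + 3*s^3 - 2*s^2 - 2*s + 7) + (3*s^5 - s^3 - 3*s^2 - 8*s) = 10*s^5 + s^4 + 2*s^3 - 5*s^2 - 10*s + 7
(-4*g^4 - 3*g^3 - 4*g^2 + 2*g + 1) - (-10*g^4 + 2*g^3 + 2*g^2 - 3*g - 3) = 6*g^4 - 5*g^3 - 6*g^2 + 5*g + 4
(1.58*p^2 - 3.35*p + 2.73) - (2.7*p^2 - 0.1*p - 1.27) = -1.12*p^2 - 3.25*p + 4.0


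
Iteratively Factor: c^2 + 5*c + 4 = (c + 1)*(c + 4)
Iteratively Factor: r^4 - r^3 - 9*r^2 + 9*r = (r - 1)*(r^3 - 9*r) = (r - 1)*(r + 3)*(r^2 - 3*r) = (r - 3)*(r - 1)*(r + 3)*(r)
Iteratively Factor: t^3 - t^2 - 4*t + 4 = (t - 1)*(t^2 - 4) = (t - 1)*(t + 2)*(t - 2)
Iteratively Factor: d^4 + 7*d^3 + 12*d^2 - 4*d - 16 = (d + 4)*(d^3 + 3*d^2 - 4) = (d + 2)*(d + 4)*(d^2 + d - 2) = (d + 2)^2*(d + 4)*(d - 1)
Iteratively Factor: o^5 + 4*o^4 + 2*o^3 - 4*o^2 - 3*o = (o)*(o^4 + 4*o^3 + 2*o^2 - 4*o - 3) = o*(o + 1)*(o^3 + 3*o^2 - o - 3) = o*(o + 1)*(o + 3)*(o^2 - 1) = o*(o + 1)^2*(o + 3)*(o - 1)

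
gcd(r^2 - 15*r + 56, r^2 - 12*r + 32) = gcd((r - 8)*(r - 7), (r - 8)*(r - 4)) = r - 8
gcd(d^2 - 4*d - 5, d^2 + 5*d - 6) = 1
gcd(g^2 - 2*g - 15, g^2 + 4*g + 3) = g + 3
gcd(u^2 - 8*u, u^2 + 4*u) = u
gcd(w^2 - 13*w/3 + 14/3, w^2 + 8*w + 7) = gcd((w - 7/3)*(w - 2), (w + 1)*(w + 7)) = 1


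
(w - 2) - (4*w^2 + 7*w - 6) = -4*w^2 - 6*w + 4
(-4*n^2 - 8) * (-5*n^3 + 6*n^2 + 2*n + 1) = 20*n^5 - 24*n^4 + 32*n^3 - 52*n^2 - 16*n - 8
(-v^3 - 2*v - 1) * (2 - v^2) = v^5 + v^2 - 4*v - 2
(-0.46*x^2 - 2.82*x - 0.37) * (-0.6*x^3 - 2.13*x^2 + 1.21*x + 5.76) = 0.276*x^5 + 2.6718*x^4 + 5.672*x^3 - 5.2737*x^2 - 16.6909*x - 2.1312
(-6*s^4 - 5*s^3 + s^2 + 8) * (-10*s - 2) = 60*s^5 + 62*s^4 - 2*s^2 - 80*s - 16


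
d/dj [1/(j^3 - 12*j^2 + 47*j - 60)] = (-3*j^2 + 24*j - 47)/(j^3 - 12*j^2 + 47*j - 60)^2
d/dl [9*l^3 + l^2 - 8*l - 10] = 27*l^2 + 2*l - 8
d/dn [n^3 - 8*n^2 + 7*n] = 3*n^2 - 16*n + 7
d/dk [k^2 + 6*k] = 2*k + 6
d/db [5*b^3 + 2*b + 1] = 15*b^2 + 2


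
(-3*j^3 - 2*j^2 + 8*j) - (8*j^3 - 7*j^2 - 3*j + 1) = -11*j^3 + 5*j^2 + 11*j - 1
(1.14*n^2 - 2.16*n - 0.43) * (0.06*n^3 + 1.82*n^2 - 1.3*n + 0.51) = 0.0684*n^5 + 1.9452*n^4 - 5.439*n^3 + 2.6068*n^2 - 0.5426*n - 0.2193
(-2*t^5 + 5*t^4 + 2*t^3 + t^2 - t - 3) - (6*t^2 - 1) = -2*t^5 + 5*t^4 + 2*t^3 - 5*t^2 - t - 2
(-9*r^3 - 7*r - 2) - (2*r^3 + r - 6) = -11*r^3 - 8*r + 4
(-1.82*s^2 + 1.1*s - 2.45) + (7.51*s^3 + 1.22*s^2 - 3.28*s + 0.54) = 7.51*s^3 - 0.6*s^2 - 2.18*s - 1.91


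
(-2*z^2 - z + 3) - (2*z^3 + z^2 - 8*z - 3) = -2*z^3 - 3*z^2 + 7*z + 6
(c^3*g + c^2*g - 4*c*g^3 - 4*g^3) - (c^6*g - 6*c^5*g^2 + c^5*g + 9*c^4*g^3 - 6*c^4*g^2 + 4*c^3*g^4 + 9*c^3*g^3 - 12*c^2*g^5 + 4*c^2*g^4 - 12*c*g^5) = -c^6*g + 6*c^5*g^2 - c^5*g - 9*c^4*g^3 + 6*c^4*g^2 - 4*c^3*g^4 - 9*c^3*g^3 + c^3*g + 12*c^2*g^5 - 4*c^2*g^4 + c^2*g + 12*c*g^5 - 4*c*g^3 - 4*g^3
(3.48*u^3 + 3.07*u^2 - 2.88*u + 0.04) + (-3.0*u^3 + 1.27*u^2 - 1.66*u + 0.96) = 0.48*u^3 + 4.34*u^2 - 4.54*u + 1.0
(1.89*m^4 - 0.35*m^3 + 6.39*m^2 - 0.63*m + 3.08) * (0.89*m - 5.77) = 1.6821*m^5 - 11.2168*m^4 + 7.7066*m^3 - 37.431*m^2 + 6.3763*m - 17.7716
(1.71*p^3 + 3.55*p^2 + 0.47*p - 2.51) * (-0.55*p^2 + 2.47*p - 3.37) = -0.9405*p^5 + 2.2712*p^4 + 2.7473*p^3 - 9.4221*p^2 - 7.7836*p + 8.4587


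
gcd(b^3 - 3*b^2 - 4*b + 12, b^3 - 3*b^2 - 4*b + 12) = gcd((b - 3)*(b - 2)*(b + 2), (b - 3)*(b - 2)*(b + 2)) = b^3 - 3*b^2 - 4*b + 12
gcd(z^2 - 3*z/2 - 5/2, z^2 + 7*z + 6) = z + 1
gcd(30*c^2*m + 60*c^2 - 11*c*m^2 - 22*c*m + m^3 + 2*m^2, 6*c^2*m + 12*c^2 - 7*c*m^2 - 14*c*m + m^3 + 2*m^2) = 6*c*m + 12*c - m^2 - 2*m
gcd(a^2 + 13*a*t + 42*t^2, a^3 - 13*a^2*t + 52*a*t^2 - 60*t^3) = 1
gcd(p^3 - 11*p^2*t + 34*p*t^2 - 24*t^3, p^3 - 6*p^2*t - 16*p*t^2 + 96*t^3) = p^2 - 10*p*t + 24*t^2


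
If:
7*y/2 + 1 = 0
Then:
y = -2/7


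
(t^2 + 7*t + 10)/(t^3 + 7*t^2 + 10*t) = 1/t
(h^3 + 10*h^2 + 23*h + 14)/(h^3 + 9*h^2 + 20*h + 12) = (h + 7)/(h + 6)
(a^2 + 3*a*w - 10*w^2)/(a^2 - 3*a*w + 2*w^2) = (-a - 5*w)/(-a + w)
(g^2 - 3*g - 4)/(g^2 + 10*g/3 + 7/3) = 3*(g - 4)/(3*g + 7)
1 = 1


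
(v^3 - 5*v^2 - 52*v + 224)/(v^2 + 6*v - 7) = (v^2 - 12*v + 32)/(v - 1)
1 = 1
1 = 1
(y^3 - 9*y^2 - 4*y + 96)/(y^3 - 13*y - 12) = (y - 8)/(y + 1)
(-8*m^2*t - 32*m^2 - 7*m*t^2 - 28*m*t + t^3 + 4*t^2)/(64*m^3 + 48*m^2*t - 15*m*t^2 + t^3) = (t + 4)/(-8*m + t)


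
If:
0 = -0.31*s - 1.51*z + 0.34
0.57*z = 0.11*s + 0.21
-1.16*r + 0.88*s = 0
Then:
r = -0.27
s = -0.36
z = 0.30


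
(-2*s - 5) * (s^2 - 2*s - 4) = -2*s^3 - s^2 + 18*s + 20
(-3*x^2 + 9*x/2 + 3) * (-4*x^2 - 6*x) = 12*x^4 - 39*x^2 - 18*x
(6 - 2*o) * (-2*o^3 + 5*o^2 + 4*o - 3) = 4*o^4 - 22*o^3 + 22*o^2 + 30*o - 18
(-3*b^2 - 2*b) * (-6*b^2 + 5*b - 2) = 18*b^4 - 3*b^3 - 4*b^2 + 4*b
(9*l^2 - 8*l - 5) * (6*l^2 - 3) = 54*l^4 - 48*l^3 - 57*l^2 + 24*l + 15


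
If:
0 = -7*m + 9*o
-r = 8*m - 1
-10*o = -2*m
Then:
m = 0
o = 0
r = 1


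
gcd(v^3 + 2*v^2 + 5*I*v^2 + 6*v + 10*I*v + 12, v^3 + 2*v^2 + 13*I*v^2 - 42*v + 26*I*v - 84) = v^2 + v*(2 + 6*I) + 12*I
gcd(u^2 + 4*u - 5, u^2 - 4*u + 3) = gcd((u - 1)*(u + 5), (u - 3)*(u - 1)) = u - 1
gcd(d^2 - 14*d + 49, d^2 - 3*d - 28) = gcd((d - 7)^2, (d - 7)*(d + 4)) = d - 7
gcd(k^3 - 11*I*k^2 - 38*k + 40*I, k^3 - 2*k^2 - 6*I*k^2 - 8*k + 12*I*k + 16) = k^2 - 6*I*k - 8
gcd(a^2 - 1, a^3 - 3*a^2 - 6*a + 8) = a - 1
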